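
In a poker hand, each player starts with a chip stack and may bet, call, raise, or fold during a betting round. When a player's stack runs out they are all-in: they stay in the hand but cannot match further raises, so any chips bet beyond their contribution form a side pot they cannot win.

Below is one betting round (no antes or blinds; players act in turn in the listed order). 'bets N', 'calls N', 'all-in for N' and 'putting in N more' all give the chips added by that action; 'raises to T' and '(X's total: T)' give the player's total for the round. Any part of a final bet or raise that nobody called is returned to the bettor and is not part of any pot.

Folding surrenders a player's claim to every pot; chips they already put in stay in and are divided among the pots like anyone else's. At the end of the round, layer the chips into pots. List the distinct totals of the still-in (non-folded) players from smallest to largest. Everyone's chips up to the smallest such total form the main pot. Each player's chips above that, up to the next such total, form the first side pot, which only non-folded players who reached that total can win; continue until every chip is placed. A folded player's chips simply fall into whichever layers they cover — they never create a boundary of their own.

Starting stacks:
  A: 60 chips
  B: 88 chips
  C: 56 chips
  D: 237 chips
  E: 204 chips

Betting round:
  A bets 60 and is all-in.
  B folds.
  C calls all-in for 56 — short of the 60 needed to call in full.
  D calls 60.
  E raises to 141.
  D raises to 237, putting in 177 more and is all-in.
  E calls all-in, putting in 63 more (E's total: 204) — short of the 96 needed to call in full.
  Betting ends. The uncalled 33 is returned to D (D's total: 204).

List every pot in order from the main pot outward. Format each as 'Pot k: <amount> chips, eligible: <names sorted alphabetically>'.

Pot 1: 224 chips, eligible: A, C, D, E
Pot 2: 12 chips, eligible: A, D, E
Pot 3: 288 chips, eligible: D, E

Derivation:
Contributions (after 33 returned to D): A=60, C=56, D=204, E=204
Folded: B
Pot levels (distinct totals of non-folded players): 56, 60, 204
Layer 1-56: 56 each from A, C, D, E = 56*4 = 224 chips; eligible A, C, D, E
Layer 57-60: 4 each from A, D, E = 4*3 = 12 chips; eligible A, D, E
Layer 61-204: 144 each from D, E = 144*2 = 288 chips; eligible D, E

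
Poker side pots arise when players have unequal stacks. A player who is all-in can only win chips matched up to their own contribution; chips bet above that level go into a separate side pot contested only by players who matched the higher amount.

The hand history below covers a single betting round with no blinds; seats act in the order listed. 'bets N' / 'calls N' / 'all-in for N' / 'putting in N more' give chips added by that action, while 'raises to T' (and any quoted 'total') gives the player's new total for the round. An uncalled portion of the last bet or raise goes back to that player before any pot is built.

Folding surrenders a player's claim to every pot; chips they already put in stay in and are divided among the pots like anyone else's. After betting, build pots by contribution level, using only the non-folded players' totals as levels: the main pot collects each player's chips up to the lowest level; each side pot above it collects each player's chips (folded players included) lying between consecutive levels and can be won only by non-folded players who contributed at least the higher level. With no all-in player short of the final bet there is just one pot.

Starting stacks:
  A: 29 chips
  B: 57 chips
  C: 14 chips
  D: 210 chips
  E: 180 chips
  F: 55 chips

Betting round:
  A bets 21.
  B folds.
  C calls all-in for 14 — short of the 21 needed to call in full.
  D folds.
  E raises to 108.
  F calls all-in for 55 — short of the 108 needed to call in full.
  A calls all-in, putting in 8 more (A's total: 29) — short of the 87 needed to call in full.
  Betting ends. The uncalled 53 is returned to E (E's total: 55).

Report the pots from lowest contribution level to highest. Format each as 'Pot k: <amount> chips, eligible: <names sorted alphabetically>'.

Contributions (after 53 returned to E): A=29, C=14, E=55, F=55
Folded: B, D
Pot levels (distinct totals of non-folded players): 14, 29, 55
Layer 1-14: 14 each from A, C, E, F = 14*4 = 56 chips; eligible A, C, E, F
Layer 15-29: 15 each from A, E, F = 15*3 = 45 chips; eligible A, E, F
Layer 30-55: 26 each from E, F = 26*2 = 52 chips; eligible E, F

Pot 1: 56 chips, eligible: A, C, E, F
Pot 2: 45 chips, eligible: A, E, F
Pot 3: 52 chips, eligible: E, F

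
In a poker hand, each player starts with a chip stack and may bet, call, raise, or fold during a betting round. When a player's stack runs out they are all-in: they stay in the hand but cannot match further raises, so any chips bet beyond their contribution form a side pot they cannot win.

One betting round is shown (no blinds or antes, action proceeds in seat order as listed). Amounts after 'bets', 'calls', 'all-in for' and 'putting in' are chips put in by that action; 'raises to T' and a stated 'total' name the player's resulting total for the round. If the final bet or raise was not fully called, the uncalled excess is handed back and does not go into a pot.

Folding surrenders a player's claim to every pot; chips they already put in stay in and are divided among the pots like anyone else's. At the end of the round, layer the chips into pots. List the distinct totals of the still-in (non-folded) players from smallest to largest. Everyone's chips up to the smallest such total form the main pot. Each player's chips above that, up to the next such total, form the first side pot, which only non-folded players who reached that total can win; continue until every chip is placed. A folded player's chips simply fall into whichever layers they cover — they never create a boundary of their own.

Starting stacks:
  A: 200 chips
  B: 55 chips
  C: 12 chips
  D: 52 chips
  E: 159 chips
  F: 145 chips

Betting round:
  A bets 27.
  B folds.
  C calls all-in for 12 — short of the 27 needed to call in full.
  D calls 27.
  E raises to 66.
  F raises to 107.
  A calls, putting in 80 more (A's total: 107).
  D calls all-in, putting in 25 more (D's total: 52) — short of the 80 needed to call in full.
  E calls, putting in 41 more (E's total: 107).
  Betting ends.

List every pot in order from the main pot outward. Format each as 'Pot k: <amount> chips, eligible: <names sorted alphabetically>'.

Pot 1: 60 chips, eligible: A, C, D, E, F
Pot 2: 160 chips, eligible: A, D, E, F
Pot 3: 165 chips, eligible: A, E, F

Derivation:
Contributions: A=107, C=12, D=52, E=107, F=107
Folded: B
Pot levels (distinct totals of non-folded players): 12, 52, 107
Layer 1-12: 12 each from A, C, D, E, F = 12*5 = 60 chips; eligible A, C, D, E, F
Layer 13-52: 40 each from A, D, E, F = 40*4 = 160 chips; eligible A, D, E, F
Layer 53-107: 55 each from A, E, F = 55*3 = 165 chips; eligible A, E, F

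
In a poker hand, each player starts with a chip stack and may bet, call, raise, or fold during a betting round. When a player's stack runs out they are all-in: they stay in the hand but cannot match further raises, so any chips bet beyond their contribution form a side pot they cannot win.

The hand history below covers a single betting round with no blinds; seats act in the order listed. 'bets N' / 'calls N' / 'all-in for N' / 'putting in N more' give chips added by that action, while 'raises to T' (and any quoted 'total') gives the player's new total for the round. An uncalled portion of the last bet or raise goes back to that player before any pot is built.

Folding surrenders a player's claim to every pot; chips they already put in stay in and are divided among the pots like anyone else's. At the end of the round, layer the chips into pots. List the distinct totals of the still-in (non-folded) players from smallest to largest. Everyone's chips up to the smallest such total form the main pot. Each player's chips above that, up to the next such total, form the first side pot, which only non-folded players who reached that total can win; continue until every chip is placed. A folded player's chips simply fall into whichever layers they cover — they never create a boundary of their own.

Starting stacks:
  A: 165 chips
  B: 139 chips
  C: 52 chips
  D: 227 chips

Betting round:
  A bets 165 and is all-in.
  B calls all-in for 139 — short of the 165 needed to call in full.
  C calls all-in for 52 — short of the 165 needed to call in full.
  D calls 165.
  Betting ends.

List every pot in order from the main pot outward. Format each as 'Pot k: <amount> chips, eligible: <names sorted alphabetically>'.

Pot 1: 208 chips, eligible: A, B, C, D
Pot 2: 261 chips, eligible: A, B, D
Pot 3: 52 chips, eligible: A, D

Derivation:
Contributions: A=165, B=139, C=52, D=165
Pot levels (distinct totals of non-folded players): 52, 139, 165
Layer 1-52: 52 each from A, B, C, D = 52*4 = 208 chips; eligible A, B, C, D
Layer 53-139: 87 each from A, B, D = 87*3 = 261 chips; eligible A, B, D
Layer 140-165: 26 each from A, D = 26*2 = 52 chips; eligible A, D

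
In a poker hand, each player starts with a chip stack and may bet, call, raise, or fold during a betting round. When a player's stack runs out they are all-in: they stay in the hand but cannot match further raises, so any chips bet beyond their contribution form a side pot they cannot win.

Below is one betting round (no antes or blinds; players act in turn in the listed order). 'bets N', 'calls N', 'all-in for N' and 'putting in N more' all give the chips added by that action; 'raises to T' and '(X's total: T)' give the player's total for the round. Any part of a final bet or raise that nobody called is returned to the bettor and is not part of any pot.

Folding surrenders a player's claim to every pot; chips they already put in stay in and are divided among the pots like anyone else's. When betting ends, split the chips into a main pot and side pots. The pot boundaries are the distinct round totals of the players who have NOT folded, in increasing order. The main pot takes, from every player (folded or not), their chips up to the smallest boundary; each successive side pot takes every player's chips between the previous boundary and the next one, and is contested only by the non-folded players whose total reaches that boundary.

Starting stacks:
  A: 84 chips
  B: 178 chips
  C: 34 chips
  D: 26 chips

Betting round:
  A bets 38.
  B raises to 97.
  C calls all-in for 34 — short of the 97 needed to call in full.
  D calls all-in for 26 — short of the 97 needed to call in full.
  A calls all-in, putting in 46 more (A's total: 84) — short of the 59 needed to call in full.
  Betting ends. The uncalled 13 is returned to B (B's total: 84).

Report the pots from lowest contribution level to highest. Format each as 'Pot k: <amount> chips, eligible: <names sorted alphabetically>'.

Contributions (after 13 returned to B): A=84, B=84, C=34, D=26
Pot levels (distinct totals of non-folded players): 26, 34, 84
Layer 1-26: 26 each from A, B, C, D = 26*4 = 104 chips; eligible A, B, C, D
Layer 27-34: 8 each from A, B, C = 8*3 = 24 chips; eligible A, B, C
Layer 35-84: 50 each from A, B = 50*2 = 100 chips; eligible A, B

Pot 1: 104 chips, eligible: A, B, C, D
Pot 2: 24 chips, eligible: A, B, C
Pot 3: 100 chips, eligible: A, B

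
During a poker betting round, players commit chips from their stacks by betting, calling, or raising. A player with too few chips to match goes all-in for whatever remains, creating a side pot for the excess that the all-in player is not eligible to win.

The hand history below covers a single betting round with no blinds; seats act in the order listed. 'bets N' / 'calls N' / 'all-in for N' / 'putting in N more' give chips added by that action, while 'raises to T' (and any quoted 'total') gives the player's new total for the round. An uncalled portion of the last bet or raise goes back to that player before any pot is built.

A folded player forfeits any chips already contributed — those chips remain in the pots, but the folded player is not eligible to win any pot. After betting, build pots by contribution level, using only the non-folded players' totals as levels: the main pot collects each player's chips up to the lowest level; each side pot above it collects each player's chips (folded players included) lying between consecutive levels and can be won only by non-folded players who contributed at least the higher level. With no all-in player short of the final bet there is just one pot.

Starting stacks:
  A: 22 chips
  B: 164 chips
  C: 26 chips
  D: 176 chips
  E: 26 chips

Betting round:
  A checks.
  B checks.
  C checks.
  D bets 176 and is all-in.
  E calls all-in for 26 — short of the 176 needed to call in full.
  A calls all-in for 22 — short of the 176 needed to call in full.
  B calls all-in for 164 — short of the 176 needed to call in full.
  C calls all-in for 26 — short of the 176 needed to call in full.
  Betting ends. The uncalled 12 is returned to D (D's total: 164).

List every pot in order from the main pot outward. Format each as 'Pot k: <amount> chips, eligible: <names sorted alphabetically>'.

Pot 1: 110 chips, eligible: A, B, C, D, E
Pot 2: 16 chips, eligible: B, C, D, E
Pot 3: 276 chips, eligible: B, D

Derivation:
Contributions (after 12 returned to D): A=22, B=164, C=26, D=164, E=26
Pot levels (distinct totals of non-folded players): 22, 26, 164
Layer 1-22: 22 each from A, B, C, D, E = 22*5 = 110 chips; eligible A, B, C, D, E
Layer 23-26: 4 each from B, C, D, E = 4*4 = 16 chips; eligible B, C, D, E
Layer 27-164: 138 each from B, D = 138*2 = 276 chips; eligible B, D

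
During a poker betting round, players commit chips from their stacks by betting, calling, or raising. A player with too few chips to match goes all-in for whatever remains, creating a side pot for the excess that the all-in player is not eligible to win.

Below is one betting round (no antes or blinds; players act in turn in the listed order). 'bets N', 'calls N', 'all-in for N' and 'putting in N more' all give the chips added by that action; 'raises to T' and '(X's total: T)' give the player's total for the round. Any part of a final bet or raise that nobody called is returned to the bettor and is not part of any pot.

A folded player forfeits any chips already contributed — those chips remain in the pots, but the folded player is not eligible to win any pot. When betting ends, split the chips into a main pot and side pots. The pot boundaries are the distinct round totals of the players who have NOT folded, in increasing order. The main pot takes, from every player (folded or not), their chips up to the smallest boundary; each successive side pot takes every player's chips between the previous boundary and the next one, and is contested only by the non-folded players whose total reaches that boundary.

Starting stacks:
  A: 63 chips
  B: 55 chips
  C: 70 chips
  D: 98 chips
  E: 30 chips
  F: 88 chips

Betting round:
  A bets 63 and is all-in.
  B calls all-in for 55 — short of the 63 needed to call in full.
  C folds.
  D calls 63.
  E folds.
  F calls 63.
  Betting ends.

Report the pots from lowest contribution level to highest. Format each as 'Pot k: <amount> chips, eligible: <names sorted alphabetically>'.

Pot 1: 220 chips, eligible: A, B, D, F
Pot 2: 24 chips, eligible: A, D, F

Derivation:
Contributions: A=63, B=55, D=63, F=63
Folded: C, E
Pot levels (distinct totals of non-folded players): 55, 63
Layer 1-55: 55 each from A, B, D, F = 55*4 = 220 chips; eligible A, B, D, F
Layer 56-63: 8 each from A, D, F = 8*3 = 24 chips; eligible A, D, F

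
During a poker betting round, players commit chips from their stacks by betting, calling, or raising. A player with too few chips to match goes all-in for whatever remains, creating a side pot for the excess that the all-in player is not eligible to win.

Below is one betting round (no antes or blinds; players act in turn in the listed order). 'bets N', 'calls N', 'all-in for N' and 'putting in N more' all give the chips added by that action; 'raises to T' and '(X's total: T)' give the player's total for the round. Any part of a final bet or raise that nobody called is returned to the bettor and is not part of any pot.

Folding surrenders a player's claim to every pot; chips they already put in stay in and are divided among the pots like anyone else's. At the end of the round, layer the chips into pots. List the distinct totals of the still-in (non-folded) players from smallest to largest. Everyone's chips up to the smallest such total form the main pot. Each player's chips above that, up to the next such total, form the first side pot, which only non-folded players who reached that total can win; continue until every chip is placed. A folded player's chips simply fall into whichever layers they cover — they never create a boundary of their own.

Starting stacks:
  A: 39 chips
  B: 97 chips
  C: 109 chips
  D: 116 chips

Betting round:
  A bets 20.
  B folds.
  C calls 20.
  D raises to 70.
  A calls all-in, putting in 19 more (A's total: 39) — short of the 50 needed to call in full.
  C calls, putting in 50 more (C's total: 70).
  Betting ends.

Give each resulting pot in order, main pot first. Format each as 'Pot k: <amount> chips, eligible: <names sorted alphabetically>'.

Pot 1: 117 chips, eligible: A, C, D
Pot 2: 62 chips, eligible: C, D

Derivation:
Contributions: A=39, C=70, D=70
Folded: B
Pot levels (distinct totals of non-folded players): 39, 70
Layer 1-39: 39 each from A, C, D = 39*3 = 117 chips; eligible A, C, D
Layer 40-70: 31 each from C, D = 31*2 = 62 chips; eligible C, D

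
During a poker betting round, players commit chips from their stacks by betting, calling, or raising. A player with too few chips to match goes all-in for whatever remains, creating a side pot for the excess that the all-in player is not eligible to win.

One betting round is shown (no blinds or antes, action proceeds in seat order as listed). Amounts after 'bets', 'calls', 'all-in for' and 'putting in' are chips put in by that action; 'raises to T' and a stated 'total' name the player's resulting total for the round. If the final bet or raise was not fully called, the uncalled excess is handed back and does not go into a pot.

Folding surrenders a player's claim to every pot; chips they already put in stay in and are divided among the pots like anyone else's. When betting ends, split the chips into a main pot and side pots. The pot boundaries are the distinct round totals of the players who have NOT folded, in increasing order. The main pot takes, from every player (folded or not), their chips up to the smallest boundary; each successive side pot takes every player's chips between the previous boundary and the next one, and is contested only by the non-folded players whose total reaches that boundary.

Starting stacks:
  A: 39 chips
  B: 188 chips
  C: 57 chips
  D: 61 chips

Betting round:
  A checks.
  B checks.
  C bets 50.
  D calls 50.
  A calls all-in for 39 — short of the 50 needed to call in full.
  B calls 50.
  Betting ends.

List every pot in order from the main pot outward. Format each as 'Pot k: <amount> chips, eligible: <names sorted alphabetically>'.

Pot 1: 156 chips, eligible: A, B, C, D
Pot 2: 33 chips, eligible: B, C, D

Derivation:
Contributions: A=39, B=50, C=50, D=50
Pot levels (distinct totals of non-folded players): 39, 50
Layer 1-39: 39 each from A, B, C, D = 39*4 = 156 chips; eligible A, B, C, D
Layer 40-50: 11 each from B, C, D = 11*3 = 33 chips; eligible B, C, D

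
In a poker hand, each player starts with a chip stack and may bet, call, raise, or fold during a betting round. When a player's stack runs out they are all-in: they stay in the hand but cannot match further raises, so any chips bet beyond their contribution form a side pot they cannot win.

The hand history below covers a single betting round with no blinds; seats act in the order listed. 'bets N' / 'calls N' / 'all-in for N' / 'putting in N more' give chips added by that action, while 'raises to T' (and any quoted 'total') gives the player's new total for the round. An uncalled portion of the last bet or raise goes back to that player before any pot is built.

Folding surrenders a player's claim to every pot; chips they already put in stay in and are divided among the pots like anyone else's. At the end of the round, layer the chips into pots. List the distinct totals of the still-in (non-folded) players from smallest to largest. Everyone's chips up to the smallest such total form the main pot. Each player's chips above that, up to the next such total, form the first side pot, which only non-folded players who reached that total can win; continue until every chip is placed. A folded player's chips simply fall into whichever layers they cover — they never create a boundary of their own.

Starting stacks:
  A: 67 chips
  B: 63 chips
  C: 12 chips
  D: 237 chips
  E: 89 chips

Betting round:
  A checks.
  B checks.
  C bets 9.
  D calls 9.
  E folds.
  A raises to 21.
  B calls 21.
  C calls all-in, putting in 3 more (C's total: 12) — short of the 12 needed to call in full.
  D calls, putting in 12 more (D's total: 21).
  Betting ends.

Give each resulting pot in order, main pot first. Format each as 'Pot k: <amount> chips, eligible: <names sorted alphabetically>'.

Contributions: A=21, B=21, C=12, D=21
Folded: E
Pot levels (distinct totals of non-folded players): 12, 21
Layer 1-12: 12 each from A, B, C, D = 12*4 = 48 chips; eligible A, B, C, D
Layer 13-21: 9 each from A, B, D = 9*3 = 27 chips; eligible A, B, D

Pot 1: 48 chips, eligible: A, B, C, D
Pot 2: 27 chips, eligible: A, B, D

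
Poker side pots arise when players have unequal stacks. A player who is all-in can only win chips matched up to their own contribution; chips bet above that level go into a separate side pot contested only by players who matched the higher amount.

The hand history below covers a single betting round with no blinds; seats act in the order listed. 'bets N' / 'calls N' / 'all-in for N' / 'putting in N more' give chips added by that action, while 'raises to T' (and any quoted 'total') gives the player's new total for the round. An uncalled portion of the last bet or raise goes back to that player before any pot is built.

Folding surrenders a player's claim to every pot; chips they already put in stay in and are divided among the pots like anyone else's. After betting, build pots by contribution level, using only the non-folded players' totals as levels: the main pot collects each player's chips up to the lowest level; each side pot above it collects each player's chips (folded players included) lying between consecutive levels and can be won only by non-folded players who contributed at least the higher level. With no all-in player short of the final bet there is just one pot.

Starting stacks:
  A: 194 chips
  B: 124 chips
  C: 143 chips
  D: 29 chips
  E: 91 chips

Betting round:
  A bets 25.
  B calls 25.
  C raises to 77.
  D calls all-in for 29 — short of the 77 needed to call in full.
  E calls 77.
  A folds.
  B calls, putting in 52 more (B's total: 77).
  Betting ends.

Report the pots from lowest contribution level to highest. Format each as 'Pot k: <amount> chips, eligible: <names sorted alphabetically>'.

Contributions: A=25, B=77, C=77, D=29, E=77
Folded: A
Pot levels (distinct totals of non-folded players): 29, 77
Layer 1-29: A 25 + B 29 + C 29 + D 29 + E 29 = 141 chips; eligible B, C, D, E
Layer 30-77: 48 each from B, C, E = 48*3 = 144 chips; eligible B, C, E

Pot 1: 141 chips, eligible: B, C, D, E
Pot 2: 144 chips, eligible: B, C, E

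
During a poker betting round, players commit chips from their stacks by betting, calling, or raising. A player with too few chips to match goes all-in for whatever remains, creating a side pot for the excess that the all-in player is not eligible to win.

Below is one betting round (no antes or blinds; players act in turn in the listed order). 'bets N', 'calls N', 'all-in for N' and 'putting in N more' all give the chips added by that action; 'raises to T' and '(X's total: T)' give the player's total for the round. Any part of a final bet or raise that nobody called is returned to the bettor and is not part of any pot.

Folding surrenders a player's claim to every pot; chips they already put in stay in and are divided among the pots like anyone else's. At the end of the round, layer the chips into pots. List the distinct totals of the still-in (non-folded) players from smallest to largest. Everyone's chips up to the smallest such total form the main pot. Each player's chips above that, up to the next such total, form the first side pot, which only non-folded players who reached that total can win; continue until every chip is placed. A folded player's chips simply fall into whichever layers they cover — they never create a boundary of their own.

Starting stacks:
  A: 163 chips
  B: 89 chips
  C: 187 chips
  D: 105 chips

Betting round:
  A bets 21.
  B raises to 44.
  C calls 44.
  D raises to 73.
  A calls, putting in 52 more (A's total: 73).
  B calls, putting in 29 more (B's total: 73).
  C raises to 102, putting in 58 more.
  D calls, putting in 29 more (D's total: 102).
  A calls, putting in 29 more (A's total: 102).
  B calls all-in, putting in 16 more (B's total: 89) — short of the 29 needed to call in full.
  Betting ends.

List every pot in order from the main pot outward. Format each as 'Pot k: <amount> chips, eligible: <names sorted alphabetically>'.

Contributions: A=102, B=89, C=102, D=102
Pot levels (distinct totals of non-folded players): 89, 102
Layer 1-89: 89 each from A, B, C, D = 89*4 = 356 chips; eligible A, B, C, D
Layer 90-102: 13 each from A, C, D = 13*3 = 39 chips; eligible A, C, D

Pot 1: 356 chips, eligible: A, B, C, D
Pot 2: 39 chips, eligible: A, C, D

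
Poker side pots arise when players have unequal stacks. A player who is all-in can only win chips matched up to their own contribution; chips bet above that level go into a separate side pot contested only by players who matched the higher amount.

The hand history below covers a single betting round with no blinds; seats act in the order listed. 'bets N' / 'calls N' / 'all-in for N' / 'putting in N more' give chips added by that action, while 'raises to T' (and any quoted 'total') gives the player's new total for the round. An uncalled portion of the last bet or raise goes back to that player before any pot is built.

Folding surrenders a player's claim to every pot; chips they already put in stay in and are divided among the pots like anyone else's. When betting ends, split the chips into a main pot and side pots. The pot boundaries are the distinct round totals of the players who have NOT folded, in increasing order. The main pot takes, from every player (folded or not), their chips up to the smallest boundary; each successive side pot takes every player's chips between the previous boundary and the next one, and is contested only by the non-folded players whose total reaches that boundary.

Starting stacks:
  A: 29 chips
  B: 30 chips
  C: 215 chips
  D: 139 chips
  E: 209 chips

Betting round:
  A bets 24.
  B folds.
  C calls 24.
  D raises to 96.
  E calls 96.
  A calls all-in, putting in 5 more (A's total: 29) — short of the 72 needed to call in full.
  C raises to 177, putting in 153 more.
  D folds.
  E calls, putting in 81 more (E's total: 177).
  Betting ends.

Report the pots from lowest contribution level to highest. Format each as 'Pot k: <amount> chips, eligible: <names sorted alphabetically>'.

Pot 1: 116 chips, eligible: A, C, E
Pot 2: 363 chips, eligible: C, E

Derivation:
Contributions: A=29, C=177, D=96, E=177
Folded: B, D
Pot levels (distinct totals of non-folded players): 29, 177
Layer 1-29: 29 each from A, C, D, E = 29*4 = 116 chips; eligible A, C, E
Layer 30-177: C 148 + D 67 + E 148 = 363 chips; eligible C, E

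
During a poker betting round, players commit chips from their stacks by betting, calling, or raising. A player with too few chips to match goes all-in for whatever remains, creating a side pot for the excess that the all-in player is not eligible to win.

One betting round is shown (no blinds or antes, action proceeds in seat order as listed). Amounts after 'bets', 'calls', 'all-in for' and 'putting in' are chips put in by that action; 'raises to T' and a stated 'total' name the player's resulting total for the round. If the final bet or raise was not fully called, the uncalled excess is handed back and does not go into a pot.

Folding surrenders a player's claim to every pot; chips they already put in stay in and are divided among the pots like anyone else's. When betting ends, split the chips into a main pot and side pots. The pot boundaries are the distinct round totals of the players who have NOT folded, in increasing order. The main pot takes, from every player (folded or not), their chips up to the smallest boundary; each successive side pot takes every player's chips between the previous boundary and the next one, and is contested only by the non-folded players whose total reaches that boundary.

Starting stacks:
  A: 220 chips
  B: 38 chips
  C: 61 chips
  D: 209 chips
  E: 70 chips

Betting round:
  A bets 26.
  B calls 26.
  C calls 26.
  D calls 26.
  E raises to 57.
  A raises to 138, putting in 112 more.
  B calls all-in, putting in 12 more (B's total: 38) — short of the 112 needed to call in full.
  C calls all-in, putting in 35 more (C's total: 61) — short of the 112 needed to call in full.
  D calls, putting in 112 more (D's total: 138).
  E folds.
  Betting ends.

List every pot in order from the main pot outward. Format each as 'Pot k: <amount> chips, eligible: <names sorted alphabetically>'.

Contributions: A=138, B=38, C=61, D=138, E=57
Folded: E
Pot levels (distinct totals of non-folded players): 38, 61, 138
Layer 1-38: 38 each from A, B, C, D, E = 38*5 = 190 chips; eligible A, B, C, D
Layer 39-61: A 23 + C 23 + D 23 + E 19 = 88 chips; eligible A, C, D
Layer 62-138: 77 each from A, D = 77*2 = 154 chips; eligible A, D

Pot 1: 190 chips, eligible: A, B, C, D
Pot 2: 88 chips, eligible: A, C, D
Pot 3: 154 chips, eligible: A, D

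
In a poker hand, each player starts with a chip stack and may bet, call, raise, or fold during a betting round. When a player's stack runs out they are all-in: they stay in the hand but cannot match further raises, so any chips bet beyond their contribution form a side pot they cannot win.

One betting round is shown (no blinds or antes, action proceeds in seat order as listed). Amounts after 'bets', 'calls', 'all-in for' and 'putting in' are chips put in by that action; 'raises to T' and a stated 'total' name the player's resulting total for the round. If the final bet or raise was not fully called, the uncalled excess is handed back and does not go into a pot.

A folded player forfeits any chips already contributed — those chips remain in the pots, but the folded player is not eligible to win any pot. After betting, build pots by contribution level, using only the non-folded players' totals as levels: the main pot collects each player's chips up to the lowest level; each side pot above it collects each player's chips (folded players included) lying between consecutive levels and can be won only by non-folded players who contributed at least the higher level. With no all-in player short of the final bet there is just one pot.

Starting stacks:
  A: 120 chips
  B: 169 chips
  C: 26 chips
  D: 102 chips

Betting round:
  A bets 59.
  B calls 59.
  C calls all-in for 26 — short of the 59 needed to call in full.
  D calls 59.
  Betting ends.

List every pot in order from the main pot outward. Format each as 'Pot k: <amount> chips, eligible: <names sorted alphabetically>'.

Contributions: A=59, B=59, C=26, D=59
Pot levels (distinct totals of non-folded players): 26, 59
Layer 1-26: 26 each from A, B, C, D = 26*4 = 104 chips; eligible A, B, C, D
Layer 27-59: 33 each from A, B, D = 33*3 = 99 chips; eligible A, B, D

Pot 1: 104 chips, eligible: A, B, C, D
Pot 2: 99 chips, eligible: A, B, D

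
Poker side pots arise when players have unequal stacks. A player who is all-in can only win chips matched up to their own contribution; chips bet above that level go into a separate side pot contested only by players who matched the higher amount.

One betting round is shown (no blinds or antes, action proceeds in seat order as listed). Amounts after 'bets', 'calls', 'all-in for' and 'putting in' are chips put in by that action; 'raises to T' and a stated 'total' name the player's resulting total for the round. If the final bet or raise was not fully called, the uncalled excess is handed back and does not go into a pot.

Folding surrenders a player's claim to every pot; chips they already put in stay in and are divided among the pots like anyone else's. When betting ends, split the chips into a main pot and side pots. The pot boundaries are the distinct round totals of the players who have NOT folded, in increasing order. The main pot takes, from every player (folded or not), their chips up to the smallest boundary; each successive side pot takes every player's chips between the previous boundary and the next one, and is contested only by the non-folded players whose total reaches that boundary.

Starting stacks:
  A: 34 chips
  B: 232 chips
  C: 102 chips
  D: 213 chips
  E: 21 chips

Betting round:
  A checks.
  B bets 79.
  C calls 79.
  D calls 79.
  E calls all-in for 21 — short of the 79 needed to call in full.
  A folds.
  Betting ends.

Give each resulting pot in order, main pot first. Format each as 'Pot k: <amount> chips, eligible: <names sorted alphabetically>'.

Pot 1: 84 chips, eligible: B, C, D, E
Pot 2: 174 chips, eligible: B, C, D

Derivation:
Contributions: B=79, C=79, D=79, E=21
Folded: A
Pot levels (distinct totals of non-folded players): 21, 79
Layer 1-21: 21 each from B, C, D, E = 21*4 = 84 chips; eligible B, C, D, E
Layer 22-79: 58 each from B, C, D = 58*3 = 174 chips; eligible B, C, D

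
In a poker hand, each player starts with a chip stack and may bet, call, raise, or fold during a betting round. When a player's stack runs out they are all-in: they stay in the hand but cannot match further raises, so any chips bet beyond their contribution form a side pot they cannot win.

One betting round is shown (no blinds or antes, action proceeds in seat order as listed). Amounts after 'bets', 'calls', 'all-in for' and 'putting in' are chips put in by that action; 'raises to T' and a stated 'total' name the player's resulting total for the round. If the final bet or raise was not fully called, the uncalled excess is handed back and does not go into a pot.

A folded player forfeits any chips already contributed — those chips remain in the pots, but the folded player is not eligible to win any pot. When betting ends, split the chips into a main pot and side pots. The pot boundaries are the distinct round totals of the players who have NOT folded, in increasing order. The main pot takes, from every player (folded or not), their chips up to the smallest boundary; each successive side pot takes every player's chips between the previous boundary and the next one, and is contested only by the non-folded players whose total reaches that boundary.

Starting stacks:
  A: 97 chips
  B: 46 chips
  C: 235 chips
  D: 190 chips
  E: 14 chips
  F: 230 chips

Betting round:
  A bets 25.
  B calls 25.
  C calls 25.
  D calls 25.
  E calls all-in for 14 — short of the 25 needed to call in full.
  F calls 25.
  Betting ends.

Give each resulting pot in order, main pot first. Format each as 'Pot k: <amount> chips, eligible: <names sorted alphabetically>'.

Contributions: A=25, B=25, C=25, D=25, E=14, F=25
Pot levels (distinct totals of non-folded players): 14, 25
Layer 1-14: 14 each from A, B, C, D, E, F = 14*6 = 84 chips; eligible A, B, C, D, E, F
Layer 15-25: 11 each from A, B, C, D, F = 11*5 = 55 chips; eligible A, B, C, D, F

Pot 1: 84 chips, eligible: A, B, C, D, E, F
Pot 2: 55 chips, eligible: A, B, C, D, F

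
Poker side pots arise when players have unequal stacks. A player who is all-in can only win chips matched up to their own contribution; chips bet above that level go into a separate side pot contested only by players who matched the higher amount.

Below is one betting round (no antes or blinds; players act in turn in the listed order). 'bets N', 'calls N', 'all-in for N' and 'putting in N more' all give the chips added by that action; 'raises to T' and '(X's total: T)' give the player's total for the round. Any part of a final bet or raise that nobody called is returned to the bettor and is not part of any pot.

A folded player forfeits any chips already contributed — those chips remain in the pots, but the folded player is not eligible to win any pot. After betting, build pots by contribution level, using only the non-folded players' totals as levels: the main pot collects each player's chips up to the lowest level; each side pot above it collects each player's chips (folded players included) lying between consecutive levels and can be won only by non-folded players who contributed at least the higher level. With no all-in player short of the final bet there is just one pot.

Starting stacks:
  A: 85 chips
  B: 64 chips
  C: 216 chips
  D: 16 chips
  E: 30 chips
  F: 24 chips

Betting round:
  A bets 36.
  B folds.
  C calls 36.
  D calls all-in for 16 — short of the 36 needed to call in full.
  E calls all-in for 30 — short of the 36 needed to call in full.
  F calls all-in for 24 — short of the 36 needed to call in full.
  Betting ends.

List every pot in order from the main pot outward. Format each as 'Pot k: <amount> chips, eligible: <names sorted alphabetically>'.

Pot 1: 80 chips, eligible: A, C, D, E, F
Pot 2: 32 chips, eligible: A, C, E, F
Pot 3: 18 chips, eligible: A, C, E
Pot 4: 12 chips, eligible: A, C

Derivation:
Contributions: A=36, C=36, D=16, E=30, F=24
Folded: B
Pot levels (distinct totals of non-folded players): 16, 24, 30, 36
Layer 1-16: 16 each from A, C, D, E, F = 16*5 = 80 chips; eligible A, C, D, E, F
Layer 17-24: 8 each from A, C, E, F = 8*4 = 32 chips; eligible A, C, E, F
Layer 25-30: 6 each from A, C, E = 6*3 = 18 chips; eligible A, C, E
Layer 31-36: 6 each from A, C = 6*2 = 12 chips; eligible A, C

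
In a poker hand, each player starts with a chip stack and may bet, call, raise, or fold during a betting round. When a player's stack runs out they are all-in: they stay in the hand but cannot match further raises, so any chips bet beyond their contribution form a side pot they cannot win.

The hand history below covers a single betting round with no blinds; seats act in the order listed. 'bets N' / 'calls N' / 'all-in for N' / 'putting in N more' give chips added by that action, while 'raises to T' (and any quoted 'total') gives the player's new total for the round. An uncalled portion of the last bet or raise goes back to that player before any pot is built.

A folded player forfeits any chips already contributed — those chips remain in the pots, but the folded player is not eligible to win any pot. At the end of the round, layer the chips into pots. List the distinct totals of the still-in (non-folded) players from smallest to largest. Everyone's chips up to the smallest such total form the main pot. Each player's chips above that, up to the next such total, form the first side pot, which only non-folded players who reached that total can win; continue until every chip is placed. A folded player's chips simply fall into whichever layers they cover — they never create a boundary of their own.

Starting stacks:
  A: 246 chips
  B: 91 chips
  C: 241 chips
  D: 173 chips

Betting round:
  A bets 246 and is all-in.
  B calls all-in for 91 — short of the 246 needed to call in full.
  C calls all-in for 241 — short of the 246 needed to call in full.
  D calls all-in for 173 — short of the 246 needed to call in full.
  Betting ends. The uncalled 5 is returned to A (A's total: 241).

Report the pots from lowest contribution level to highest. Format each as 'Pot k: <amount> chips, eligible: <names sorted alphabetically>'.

Pot 1: 364 chips, eligible: A, B, C, D
Pot 2: 246 chips, eligible: A, C, D
Pot 3: 136 chips, eligible: A, C

Derivation:
Contributions (after 5 returned to A): A=241, B=91, C=241, D=173
Pot levels (distinct totals of non-folded players): 91, 173, 241
Layer 1-91: 91 each from A, B, C, D = 91*4 = 364 chips; eligible A, B, C, D
Layer 92-173: 82 each from A, C, D = 82*3 = 246 chips; eligible A, C, D
Layer 174-241: 68 each from A, C = 68*2 = 136 chips; eligible A, C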